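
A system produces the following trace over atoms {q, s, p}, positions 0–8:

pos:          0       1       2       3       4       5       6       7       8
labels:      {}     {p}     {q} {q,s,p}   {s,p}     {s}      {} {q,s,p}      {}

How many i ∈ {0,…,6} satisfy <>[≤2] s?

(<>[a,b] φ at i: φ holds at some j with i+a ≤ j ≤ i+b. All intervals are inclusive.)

6

Evaluate at each i in [0,6]:
  i=0: ✗ (none in [0,2])
  i=1: ✓ (witness j=3)
  i=2: ✓ (witness j=3)
  i=3: ✓ (witness j=3)
  i=4: ✓ (witness j=4)
  i=5: ✓ (witness j=5)
  i=6: ✓ (witness j=7)
Positions where it holds: {1, 2, 3, 4, 5, 6} → 6.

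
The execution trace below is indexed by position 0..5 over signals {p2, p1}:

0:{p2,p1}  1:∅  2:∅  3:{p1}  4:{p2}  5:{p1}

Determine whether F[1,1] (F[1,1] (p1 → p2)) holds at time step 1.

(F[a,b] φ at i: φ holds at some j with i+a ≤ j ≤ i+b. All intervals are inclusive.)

Check F[1,1] (p1 → p2) at each j in [2,2]:
  j=2: fails (none in [3,3])
No position in the window satisfies it → formula fails.

No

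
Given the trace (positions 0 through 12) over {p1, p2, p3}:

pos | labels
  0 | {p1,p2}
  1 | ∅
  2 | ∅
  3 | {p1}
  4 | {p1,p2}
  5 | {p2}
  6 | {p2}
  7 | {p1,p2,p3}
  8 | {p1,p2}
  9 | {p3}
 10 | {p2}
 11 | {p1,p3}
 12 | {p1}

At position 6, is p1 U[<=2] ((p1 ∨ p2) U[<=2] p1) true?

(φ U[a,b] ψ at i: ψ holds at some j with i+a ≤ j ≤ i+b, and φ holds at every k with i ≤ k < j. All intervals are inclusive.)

Yes

Need some j in [6,8] with ((p1 ∨ p2) U[<=2] p1), and p1 at every k in [6,j-1].
  j=6: ((p1 ∨ p2) U[<=2] p1) holds; no prefix to check → satisfied.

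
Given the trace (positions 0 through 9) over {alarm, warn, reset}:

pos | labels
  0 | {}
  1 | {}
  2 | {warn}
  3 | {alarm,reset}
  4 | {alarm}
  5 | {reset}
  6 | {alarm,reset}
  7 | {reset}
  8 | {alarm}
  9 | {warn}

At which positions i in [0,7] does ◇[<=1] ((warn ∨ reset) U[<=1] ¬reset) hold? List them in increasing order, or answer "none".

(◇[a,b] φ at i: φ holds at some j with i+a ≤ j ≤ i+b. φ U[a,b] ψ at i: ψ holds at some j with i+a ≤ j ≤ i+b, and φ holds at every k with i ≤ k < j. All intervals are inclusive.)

0, 1, 2, 3, 4, 6, 7

Evaluate at each i in [0,7]:
  i=0: ✓ (witness j=0)
  i=1: ✓ (witness j=1)
  i=2: ✓ (witness j=2)
  i=3: ✓ (witness j=3)
  i=4: ✓ (witness j=4)
  i=5: ✗ (none in [5,6])
  i=6: ✓ (witness j=7)
  i=7: ✓ (witness j=7)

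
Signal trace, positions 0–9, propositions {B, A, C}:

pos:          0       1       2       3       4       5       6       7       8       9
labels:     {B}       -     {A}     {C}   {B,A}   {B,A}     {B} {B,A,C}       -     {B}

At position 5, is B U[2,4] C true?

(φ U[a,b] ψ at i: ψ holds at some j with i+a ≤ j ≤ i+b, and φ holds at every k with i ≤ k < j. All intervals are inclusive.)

Yes

Need some j in [7,9] with C, and B at every k in [5,j-1].
  j=7: C holds; B holds at every k in [5,6] → satisfied.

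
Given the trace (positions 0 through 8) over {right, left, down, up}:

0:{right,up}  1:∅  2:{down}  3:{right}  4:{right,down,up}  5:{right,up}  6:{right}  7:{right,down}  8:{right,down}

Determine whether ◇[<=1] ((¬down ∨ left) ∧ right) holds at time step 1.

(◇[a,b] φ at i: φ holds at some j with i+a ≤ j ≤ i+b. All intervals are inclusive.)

Check ((¬down ∨ left) ∧ right) at each j in [1,2]:
  j=1: false
  j=2: false
No position in the window satisfies it → formula fails.

No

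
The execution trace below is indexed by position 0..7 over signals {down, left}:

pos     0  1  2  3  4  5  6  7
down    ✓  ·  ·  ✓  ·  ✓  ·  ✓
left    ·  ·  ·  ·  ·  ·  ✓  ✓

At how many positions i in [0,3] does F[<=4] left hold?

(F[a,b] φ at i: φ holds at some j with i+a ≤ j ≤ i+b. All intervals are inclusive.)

Evaluate at each i in [0,3]:
  i=0: ✗ (none in [0,4])
  i=1: ✗ (none in [1,5])
  i=2: ✓ (witness j=6)
  i=3: ✓ (witness j=6)
Positions where it holds: {2, 3} → 2.

2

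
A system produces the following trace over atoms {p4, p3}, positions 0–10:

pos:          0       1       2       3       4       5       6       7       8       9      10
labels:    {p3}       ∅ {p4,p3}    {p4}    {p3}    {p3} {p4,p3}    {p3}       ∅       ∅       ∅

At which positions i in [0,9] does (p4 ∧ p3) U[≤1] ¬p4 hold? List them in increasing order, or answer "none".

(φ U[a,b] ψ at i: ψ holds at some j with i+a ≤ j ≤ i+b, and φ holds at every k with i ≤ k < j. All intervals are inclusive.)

0, 1, 4, 5, 6, 7, 8, 9

Evaluate at each i in [0,9]:
  i=0: ✓ (rhs at j=0)
  i=1: ✓ (rhs at j=1)
  i=2: ✗ (no rhs in [2,3])
  i=3: ✗ (lhs fails at k=3 before rhs at j=4)
  i=4: ✓ (rhs at j=4)
  i=5: ✓ (rhs at j=5)
  i=6: ✓ (rhs at j=7; lhs holds on [6,6])
  i=7: ✓ (rhs at j=7)
  i=8: ✓ (rhs at j=8)
  i=9: ✓ (rhs at j=9)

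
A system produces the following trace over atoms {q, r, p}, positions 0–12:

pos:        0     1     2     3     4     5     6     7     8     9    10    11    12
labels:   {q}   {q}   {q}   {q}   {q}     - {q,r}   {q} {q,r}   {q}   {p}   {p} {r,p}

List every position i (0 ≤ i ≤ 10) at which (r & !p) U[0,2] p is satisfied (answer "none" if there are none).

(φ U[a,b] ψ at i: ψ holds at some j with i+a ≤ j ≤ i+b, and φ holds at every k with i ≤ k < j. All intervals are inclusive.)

Evaluate at each i in [0,10]:
  i=0: ✗ (no rhs in [0,2])
  i=1: ✗ (no rhs in [1,3])
  i=2: ✗ (no rhs in [2,4])
  i=3: ✗ (no rhs in [3,5])
  i=4: ✗ (no rhs in [4,6])
  i=5: ✗ (no rhs in [5,7])
  i=6: ✗ (no rhs in [6,8])
  i=7: ✗ (no rhs in [7,9])
  i=8: ✗ (lhs fails at k=9 before rhs at j=10)
  i=9: ✗ (lhs fails at k=9 before rhs at j=10)
  i=10: ✓ (rhs at j=10)

10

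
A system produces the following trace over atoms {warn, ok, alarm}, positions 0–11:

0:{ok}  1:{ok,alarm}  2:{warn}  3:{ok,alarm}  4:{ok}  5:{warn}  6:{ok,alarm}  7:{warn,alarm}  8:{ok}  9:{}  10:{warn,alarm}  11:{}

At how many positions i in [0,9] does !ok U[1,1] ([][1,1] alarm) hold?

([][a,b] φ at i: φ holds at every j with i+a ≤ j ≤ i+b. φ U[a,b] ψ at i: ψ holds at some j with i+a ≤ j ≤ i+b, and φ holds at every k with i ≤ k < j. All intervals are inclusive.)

1

Evaluate at each i in [0,9]:
  i=0: ✗ (no rhs in [1,1])
  i=1: ✗ (lhs fails at k=1 before rhs at j=2)
  i=2: ✗ (no rhs in [3,3])
  i=3: ✗ (no rhs in [4,4])
  i=4: ✗ (lhs fails at k=4 before rhs at j=5)
  i=5: ✓ (rhs at j=6; lhs holds on [5,5])
  i=6: ✗ (no rhs in [7,7])
  i=7: ✗ (no rhs in [8,8])
  i=8: ✗ (lhs fails at k=8 before rhs at j=9)
  i=9: ✗ (no rhs in [10,10])
Positions where it holds: {5} → 1.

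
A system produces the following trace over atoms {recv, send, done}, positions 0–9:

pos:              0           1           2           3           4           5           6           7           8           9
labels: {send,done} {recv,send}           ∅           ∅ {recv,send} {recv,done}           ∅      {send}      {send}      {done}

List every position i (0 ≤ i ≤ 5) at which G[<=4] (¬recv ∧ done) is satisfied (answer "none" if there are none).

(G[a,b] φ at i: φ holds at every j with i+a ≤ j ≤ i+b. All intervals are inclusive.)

Evaluate at each i in [0,5]:
  i=0: ✗ (fails at j=1)
  i=1: ✗ (fails at j=1)
  i=2: ✗ (fails at j=2)
  i=3: ✗ (fails at j=3)
  i=4: ✗ (fails at j=4)
  i=5: ✗ (fails at j=5)

none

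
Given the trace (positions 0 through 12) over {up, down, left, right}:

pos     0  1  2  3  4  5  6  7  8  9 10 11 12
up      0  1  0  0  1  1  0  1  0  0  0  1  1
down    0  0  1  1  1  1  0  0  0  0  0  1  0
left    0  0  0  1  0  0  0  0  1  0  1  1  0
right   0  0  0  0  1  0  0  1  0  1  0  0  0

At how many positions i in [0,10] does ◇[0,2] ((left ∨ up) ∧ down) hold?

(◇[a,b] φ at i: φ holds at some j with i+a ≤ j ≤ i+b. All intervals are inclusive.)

7

Evaluate at each i in [0,10]:
  i=0: ✗ (none in [0,2])
  i=1: ✓ (witness j=3)
  i=2: ✓ (witness j=3)
  i=3: ✓ (witness j=3)
  i=4: ✓ (witness j=4)
  i=5: ✓ (witness j=5)
  i=6: ✗ (none in [6,8])
  i=7: ✗ (none in [7,9])
  i=8: ✗ (none in [8,10])
  i=9: ✓ (witness j=11)
  i=10: ✓ (witness j=11)
Positions where it holds: {1, 2, 3, 4, 5, 9, 10} → 7.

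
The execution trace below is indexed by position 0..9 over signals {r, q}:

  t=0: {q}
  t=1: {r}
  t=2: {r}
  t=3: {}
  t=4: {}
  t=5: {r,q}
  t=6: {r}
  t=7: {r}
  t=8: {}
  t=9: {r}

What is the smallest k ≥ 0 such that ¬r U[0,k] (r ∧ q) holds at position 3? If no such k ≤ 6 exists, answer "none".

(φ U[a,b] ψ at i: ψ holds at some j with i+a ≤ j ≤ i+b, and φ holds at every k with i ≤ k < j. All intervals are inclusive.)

2

Need earliest j ≥ 3 with (r ∧ q), and ¬r at every k in [3,j-1].
  j=3: rhs fails.
  j=4: rhs fails.
  j=5: rhs holds; lhs holds on [3,4]. k = 2.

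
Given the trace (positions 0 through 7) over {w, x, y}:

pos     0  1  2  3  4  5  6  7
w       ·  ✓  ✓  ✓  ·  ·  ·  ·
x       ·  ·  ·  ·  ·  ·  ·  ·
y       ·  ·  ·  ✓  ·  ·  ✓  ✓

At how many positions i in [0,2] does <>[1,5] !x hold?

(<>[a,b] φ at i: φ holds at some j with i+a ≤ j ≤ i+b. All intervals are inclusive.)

Evaluate at each i in [0,2]:
  i=0: ✓ (witness j=1)
  i=1: ✓ (witness j=2)
  i=2: ✓ (witness j=3)
Positions where it holds: {0, 1, 2} → 3.

3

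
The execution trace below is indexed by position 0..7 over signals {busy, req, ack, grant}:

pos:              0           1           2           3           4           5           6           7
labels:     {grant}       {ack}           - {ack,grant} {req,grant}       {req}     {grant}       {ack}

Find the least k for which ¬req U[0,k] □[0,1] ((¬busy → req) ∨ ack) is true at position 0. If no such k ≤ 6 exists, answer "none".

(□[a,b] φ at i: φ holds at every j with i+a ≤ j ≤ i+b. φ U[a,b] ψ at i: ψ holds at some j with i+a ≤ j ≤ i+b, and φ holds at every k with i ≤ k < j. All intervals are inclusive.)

3

Need earliest j ≥ 0 with □[0,1] ((¬busy → req) ∨ ack), and ¬req at every k in [0,j-1].
  j=0: rhs fails.
  j=1: rhs fails.
  j=2: rhs fails.
  j=3: rhs holds; lhs holds on [0,2]. k = 3.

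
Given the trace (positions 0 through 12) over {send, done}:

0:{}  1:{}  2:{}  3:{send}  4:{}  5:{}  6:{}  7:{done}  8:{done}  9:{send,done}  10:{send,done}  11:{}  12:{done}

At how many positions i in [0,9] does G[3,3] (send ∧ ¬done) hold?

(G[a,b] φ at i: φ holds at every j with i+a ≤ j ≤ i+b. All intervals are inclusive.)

1

Evaluate at each i in [0,9]:
  i=0: ✓ (all of [3,3])
  i=1: ✗ (fails at j=4)
  i=2: ✗ (fails at j=5)
  i=3: ✗ (fails at j=6)
  i=4: ✗ (fails at j=7)
  i=5: ✗ (fails at j=8)
  i=6: ✗ (fails at j=9)
  i=7: ✗ (fails at j=10)
  i=8: ✗ (fails at j=11)
  i=9: ✗ (fails at j=12)
Positions where it holds: {0} → 1.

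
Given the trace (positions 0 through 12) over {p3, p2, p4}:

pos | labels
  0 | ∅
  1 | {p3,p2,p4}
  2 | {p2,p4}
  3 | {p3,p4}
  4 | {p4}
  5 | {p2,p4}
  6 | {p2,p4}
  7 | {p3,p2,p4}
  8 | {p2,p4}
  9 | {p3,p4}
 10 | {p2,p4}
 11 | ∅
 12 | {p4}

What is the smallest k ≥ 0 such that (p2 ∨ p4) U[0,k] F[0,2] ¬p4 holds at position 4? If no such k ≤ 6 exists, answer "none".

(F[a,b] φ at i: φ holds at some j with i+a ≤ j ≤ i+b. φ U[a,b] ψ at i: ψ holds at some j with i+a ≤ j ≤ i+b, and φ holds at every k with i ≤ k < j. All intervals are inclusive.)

5

Need earliest j ≥ 4 with F[0,2] ¬p4, and (p2 ∨ p4) at every k in [4,j-1].
  j=4: rhs fails.
  j=5: rhs fails.
  j=6: rhs fails.
  j=7: rhs fails.
  j=8: rhs fails.
  j=9: rhs holds; lhs holds on [4,8]. k = 5.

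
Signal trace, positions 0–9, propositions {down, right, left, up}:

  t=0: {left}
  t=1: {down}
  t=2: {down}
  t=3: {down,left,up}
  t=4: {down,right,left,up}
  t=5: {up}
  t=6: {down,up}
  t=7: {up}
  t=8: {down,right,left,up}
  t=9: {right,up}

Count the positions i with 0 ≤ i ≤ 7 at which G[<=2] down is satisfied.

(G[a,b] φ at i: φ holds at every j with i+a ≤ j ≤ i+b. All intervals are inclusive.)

2

Evaluate at each i in [0,7]:
  i=0: ✗ (fails at j=0)
  i=1: ✓ (all of [1,3])
  i=2: ✓ (all of [2,4])
  i=3: ✗ (fails at j=5)
  i=4: ✗ (fails at j=5)
  i=5: ✗ (fails at j=5)
  i=6: ✗ (fails at j=7)
  i=7: ✗ (fails at j=7)
Positions where it holds: {1, 2} → 2.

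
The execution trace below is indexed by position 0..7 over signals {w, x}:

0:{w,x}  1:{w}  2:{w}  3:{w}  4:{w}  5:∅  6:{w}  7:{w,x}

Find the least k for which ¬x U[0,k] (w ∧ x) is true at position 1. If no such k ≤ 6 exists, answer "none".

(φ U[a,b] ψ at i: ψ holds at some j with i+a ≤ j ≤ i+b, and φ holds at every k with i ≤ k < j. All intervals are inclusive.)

Need earliest j ≥ 1 with (w ∧ x), and ¬x at every k in [1,j-1].
  j=1: rhs fails.
  j=2: rhs fails.
  j=3: rhs fails.
  j=4: rhs fails.
  j=5: rhs fails.
  j=6: rhs fails.
  j=7: rhs holds; lhs holds on [1,6]. k = 6.

6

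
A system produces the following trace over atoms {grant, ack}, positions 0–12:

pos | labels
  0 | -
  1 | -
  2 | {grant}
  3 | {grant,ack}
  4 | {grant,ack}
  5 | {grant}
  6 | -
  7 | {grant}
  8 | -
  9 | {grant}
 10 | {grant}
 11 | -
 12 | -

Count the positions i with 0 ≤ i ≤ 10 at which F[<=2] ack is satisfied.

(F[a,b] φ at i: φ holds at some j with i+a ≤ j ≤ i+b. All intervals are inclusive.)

Evaluate at each i in [0,10]:
  i=0: ✗ (none in [0,2])
  i=1: ✓ (witness j=3)
  i=2: ✓ (witness j=3)
  i=3: ✓ (witness j=3)
  i=4: ✓ (witness j=4)
  i=5: ✗ (none in [5,7])
  i=6: ✗ (none in [6,8])
  i=7: ✗ (none in [7,9])
  i=8: ✗ (none in [8,10])
  i=9: ✗ (none in [9,11])
  i=10: ✗ (none in [10,12])
Positions where it holds: {1, 2, 3, 4} → 4.

4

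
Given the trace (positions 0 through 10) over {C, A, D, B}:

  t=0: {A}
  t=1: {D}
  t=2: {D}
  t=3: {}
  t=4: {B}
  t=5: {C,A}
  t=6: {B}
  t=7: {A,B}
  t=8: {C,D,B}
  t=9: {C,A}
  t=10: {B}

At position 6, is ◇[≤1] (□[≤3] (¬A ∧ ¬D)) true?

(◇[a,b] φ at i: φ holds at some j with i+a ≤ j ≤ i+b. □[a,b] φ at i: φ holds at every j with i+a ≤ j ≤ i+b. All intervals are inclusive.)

Check □[≤3] (¬A ∧ ¬D) at each j in [6,7]:
  j=6: fails at 7
  j=7: fails at 7
No position in the window satisfies it → formula fails.

False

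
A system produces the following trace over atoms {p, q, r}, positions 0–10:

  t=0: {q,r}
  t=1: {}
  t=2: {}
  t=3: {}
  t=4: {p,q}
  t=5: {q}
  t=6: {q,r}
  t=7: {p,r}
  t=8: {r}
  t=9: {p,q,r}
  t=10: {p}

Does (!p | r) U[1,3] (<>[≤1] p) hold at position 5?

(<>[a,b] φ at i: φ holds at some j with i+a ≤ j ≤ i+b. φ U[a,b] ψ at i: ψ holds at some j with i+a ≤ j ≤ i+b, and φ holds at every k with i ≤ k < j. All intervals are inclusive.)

Need some j in [6,8] with <>[≤1] p, and (!p | r) at every k in [5,j-1].
  j=6: <>[≤1] p holds; (!p | r) holds at every k in [5,5] → satisfied.

Yes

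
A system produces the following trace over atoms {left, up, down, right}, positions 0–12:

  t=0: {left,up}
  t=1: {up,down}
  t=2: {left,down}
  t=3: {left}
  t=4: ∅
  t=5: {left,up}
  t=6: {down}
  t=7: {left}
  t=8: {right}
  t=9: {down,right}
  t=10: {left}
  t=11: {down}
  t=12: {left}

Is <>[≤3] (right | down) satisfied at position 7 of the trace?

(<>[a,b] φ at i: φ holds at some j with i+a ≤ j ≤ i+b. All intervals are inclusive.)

Check (right | down) at each j in [7,10]:
  j=7: false
  j=8: true
  j=9: true
  j=10: false
Found at j=8 → formula holds.

Yes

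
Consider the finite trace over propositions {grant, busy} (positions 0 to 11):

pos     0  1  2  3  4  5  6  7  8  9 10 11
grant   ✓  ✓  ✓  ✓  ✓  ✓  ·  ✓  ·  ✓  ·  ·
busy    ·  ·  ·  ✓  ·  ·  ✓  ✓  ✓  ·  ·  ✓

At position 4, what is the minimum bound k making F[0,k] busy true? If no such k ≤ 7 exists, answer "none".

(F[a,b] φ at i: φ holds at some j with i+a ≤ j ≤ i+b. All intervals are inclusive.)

2

Scan j = 4,5,… for busy:
  j=4: fails
  j=5: fails
  j=6: holds
First hit at j=6, so smallest k = 6-4 = 2.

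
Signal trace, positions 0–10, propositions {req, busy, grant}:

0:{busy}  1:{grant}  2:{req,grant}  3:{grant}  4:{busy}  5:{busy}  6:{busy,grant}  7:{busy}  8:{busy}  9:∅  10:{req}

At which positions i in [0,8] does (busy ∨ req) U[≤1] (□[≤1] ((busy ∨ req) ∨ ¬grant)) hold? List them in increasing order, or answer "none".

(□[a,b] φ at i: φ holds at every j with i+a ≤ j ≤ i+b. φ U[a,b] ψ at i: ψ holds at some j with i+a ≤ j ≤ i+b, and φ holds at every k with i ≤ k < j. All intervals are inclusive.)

Evaluate at each i in [0,8]:
  i=0: ✗ (no rhs in [0,1])
  i=1: ✗ (no rhs in [1,2])
  i=2: ✗ (no rhs in [2,3])
  i=3: ✗ (lhs fails at k=3 before rhs at j=4)
  i=4: ✓ (rhs at j=4)
  i=5: ✓ (rhs at j=5)
  i=6: ✓ (rhs at j=6)
  i=7: ✓ (rhs at j=7)
  i=8: ✓ (rhs at j=8)

4, 5, 6, 7, 8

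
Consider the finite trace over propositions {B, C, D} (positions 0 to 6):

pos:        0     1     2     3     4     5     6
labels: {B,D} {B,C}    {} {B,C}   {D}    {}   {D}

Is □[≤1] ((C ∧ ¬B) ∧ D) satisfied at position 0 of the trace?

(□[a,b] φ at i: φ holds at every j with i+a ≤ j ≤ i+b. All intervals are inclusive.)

Check ((C ∧ ¬B) ∧ D) at every j in [0,1]:
  j=0: false
  j=1: false
Fails at j=0 → formula fails.

False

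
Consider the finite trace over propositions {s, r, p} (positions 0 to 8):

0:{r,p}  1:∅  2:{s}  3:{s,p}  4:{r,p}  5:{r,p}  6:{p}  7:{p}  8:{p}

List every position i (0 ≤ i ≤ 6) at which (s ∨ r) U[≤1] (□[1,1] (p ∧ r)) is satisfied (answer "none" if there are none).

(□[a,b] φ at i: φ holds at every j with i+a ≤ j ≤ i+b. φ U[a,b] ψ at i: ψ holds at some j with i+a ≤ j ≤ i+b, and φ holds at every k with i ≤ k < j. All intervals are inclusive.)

Evaluate at each i in [0,6]:
  i=0: ✗ (no rhs in [0,1])
  i=1: ✗ (no rhs in [1,2])
  i=2: ✓ (rhs at j=3; lhs holds on [2,2])
  i=3: ✓ (rhs at j=3)
  i=4: ✓ (rhs at j=4)
  i=5: ✗ (no rhs in [5,6])
  i=6: ✗ (no rhs in [6,7])

2, 3, 4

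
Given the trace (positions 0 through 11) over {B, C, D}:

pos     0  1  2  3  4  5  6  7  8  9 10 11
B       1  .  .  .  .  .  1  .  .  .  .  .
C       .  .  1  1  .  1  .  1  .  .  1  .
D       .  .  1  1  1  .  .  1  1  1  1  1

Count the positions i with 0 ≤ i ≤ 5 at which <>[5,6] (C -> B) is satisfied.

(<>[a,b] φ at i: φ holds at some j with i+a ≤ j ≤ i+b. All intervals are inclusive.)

6

Evaluate at each i in [0,5]:
  i=0: ✓ (witness j=6)
  i=1: ✓ (witness j=6)
  i=2: ✓ (witness j=8)
  i=3: ✓ (witness j=8)
  i=4: ✓ (witness j=9)
  i=5: ✓ (witness j=11)
Positions where it holds: {0, 1, 2, 3, 4, 5} → 6.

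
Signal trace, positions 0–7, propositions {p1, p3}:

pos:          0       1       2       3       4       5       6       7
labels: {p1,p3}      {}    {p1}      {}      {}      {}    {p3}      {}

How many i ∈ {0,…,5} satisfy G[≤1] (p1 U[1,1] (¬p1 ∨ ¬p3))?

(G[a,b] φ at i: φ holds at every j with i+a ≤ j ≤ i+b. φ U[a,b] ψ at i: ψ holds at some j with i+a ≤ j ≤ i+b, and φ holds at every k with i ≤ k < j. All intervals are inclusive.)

0

Evaluate at each i in [0,5]:
  i=0: ✗ (fails at j=1)
  i=1: ✗ (fails at j=1)
  i=2: ✗ (fails at j=3)
  i=3: ✗ (fails at j=3)
  i=4: ✗ (fails at j=4)
  i=5: ✗ (fails at j=5)
Positions where it holds: {} → 0.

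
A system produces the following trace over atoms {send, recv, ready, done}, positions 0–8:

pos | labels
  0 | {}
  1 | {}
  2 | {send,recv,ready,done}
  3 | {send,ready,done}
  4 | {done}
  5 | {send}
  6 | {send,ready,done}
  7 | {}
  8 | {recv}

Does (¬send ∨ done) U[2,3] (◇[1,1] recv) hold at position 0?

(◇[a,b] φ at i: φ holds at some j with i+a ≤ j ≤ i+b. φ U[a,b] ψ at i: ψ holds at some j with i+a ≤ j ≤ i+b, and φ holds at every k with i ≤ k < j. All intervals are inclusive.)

Need some j in [2,3] with ◇[1,1] recv, and (¬send ∨ done) at every k in [0,j-1].
  j=2: ◇[1,1] recv — fails (none in [3,3]).
  j=3: ◇[1,1] recv — fails (none in [4,4]).
No j in the window works → until fails.

Does not hold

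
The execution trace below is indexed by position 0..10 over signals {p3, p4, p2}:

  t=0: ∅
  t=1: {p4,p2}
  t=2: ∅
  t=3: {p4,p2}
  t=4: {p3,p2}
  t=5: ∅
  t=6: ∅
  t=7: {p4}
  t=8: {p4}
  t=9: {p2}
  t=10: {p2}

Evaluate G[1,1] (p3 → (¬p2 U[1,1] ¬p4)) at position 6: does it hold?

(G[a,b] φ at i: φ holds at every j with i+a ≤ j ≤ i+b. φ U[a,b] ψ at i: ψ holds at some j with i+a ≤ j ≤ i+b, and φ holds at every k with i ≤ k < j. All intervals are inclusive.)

Check (p3 → (¬p2 U[1,1] ¬p4)) at every j in [7,7]:
  j=7: antecedent false → ✓
All positions satisfy it → formula holds.

Holds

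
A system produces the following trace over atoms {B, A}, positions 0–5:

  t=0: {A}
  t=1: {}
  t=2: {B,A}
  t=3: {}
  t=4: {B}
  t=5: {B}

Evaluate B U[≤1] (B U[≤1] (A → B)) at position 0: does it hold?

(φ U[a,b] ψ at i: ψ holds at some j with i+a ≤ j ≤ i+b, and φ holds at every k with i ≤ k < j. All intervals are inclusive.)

Need some j in [0,1] with (B U[≤1] (A → B)), and B at every k in [0,j-1].
  j=0: (B U[≤1] (A → B)) — fails.
  j=1: (B U[≤1] (A → B)) holds, but B fails at k=0 → not this j.
No j in the window works → until fails.

No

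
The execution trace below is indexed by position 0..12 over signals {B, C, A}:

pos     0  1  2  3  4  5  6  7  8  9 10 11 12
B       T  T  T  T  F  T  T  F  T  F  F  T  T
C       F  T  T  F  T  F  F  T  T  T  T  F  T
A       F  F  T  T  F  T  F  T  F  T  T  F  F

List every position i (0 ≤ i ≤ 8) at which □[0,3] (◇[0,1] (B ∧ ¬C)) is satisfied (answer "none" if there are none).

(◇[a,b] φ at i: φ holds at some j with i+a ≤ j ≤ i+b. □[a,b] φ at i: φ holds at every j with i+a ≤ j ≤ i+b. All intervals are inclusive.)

Evaluate at each i in [0,8]:
  i=0: ✗ (fails at j=1)
  i=1: ✗ (fails at j=1)
  i=2: ✓ (all of [2,5])
  i=3: ✓ (all of [3,6])
  i=4: ✗ (fails at j=7)
  i=5: ✗ (fails at j=7)
  i=6: ✗ (fails at j=7)
  i=7: ✗ (fails at j=7)
  i=8: ✗ (fails at j=8)

2, 3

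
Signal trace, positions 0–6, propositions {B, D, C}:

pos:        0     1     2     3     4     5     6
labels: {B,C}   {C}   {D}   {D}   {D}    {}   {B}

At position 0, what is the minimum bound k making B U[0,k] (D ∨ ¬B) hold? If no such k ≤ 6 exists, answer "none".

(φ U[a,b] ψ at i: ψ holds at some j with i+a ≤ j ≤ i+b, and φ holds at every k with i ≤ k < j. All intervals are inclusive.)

1

Need earliest j ≥ 0 with (D ∨ ¬B), and B at every k in [0,j-1].
  j=0: rhs fails.
  j=1: rhs holds; lhs holds on [0,0]. k = 1.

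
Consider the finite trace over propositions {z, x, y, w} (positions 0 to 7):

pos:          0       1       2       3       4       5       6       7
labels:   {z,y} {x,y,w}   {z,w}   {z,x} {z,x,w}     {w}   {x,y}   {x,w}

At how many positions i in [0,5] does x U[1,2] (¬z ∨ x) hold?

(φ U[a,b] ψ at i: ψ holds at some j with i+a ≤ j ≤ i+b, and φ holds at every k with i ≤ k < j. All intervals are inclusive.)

2

Evaluate at each i in [0,5]:
  i=0: ✗ (lhs fails at k=0 before rhs at j=1)
  i=1: ✗ (lhs fails at k=2 before rhs at j=3)
  i=2: ✗ (lhs fails at k=2 before rhs at j=3)
  i=3: ✓ (rhs at j=4; lhs holds on [3,3])
  i=4: ✓ (rhs at j=5; lhs holds on [4,4])
  i=5: ✗ (lhs fails at k=5 before rhs at j=6)
Positions where it holds: {3, 4} → 2.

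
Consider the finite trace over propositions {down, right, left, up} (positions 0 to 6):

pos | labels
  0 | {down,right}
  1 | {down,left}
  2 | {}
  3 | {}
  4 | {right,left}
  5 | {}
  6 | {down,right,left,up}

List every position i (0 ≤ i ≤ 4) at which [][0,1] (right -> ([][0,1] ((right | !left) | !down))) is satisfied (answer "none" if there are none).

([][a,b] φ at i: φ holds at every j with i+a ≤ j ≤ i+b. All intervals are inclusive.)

1, 2, 3, 4

Evaluate at each i in [0,4]:
  i=0: ✗ (fails at j=0)
  i=1: ✓ (all of [1,2])
  i=2: ✓ (all of [2,3])
  i=3: ✓ (all of [3,4])
  i=4: ✓ (all of [4,5])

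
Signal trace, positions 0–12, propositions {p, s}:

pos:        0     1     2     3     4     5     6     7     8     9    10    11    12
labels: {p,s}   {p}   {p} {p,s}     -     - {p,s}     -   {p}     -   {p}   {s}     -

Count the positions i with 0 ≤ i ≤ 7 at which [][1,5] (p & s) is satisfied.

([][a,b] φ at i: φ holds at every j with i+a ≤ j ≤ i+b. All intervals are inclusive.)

0

Evaluate at each i in [0,7]:
  i=0: ✗ (fails at j=1)
  i=1: ✗ (fails at j=2)
  i=2: ✗ (fails at j=4)
  i=3: ✗ (fails at j=4)
  i=4: ✗ (fails at j=5)
  i=5: ✗ (fails at j=7)
  i=6: ✗ (fails at j=7)
  i=7: ✗ (fails at j=8)
Positions where it holds: {} → 0.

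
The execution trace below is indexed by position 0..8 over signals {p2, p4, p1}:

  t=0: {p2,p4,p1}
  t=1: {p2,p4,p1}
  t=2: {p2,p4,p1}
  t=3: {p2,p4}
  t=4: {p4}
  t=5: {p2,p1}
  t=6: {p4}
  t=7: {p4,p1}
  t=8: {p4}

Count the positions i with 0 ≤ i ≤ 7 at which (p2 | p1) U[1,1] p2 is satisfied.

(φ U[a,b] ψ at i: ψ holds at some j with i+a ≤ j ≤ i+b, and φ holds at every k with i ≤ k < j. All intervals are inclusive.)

3

Evaluate at each i in [0,7]:
  i=0: ✓ (rhs at j=1; lhs holds on [0,0])
  i=1: ✓ (rhs at j=2; lhs holds on [1,1])
  i=2: ✓ (rhs at j=3; lhs holds on [2,2])
  i=3: ✗ (no rhs in [4,4])
  i=4: ✗ (lhs fails at k=4 before rhs at j=5)
  i=5: ✗ (no rhs in [6,6])
  i=6: ✗ (no rhs in [7,7])
  i=7: ✗ (no rhs in [8,8])
Positions where it holds: {0, 1, 2} → 3.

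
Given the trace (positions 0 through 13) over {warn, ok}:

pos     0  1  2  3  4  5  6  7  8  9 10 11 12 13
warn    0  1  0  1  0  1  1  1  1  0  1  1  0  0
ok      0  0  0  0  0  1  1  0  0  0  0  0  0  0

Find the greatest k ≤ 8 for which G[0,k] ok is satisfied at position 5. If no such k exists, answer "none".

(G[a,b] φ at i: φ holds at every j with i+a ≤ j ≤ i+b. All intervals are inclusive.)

ok must hold from j=5 onward; find where it first fails.
  j=5: holds
  j=6: holds
  j=7: fails
Holds on [5,6], so largest k = 1.

1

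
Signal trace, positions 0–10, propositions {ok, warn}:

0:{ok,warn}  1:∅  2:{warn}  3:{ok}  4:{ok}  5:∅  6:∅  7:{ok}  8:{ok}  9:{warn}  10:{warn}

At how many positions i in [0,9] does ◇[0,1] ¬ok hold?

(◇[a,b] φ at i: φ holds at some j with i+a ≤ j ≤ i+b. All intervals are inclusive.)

8

Evaluate at each i in [0,9]:
  i=0: ✓ (witness j=1)
  i=1: ✓ (witness j=1)
  i=2: ✓ (witness j=2)
  i=3: ✗ (none in [3,4])
  i=4: ✓ (witness j=5)
  i=5: ✓ (witness j=5)
  i=6: ✓ (witness j=6)
  i=7: ✗ (none in [7,8])
  i=8: ✓ (witness j=9)
  i=9: ✓ (witness j=9)
Positions where it holds: {0, 1, 2, 4, 5, 6, 8, 9} → 8.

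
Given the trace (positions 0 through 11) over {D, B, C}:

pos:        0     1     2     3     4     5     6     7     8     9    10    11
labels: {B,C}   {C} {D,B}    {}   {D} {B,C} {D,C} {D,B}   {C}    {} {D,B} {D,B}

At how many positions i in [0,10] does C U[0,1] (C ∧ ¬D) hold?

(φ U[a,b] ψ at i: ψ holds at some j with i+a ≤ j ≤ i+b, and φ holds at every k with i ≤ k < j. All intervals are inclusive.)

Evaluate at each i in [0,10]:
  i=0: ✓ (rhs at j=0)
  i=1: ✓ (rhs at j=1)
  i=2: ✗ (no rhs in [2,3])
  i=3: ✗ (no rhs in [3,4])
  i=4: ✗ (lhs fails at k=4 before rhs at j=5)
  i=5: ✓ (rhs at j=5)
  i=6: ✗ (no rhs in [6,7])
  i=7: ✗ (lhs fails at k=7 before rhs at j=8)
  i=8: ✓ (rhs at j=8)
  i=9: ✗ (no rhs in [9,10])
  i=10: ✗ (no rhs in [10,11])
Positions where it holds: {0, 1, 5, 8} → 4.

4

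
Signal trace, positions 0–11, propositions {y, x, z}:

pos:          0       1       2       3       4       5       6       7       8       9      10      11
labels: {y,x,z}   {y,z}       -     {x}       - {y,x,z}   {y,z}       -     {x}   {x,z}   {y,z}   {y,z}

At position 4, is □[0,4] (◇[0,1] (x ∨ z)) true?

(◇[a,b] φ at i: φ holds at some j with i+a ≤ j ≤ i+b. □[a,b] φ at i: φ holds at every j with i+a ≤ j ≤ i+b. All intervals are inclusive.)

Holds

Check ◇[0,1] (x ∨ z) at every j in [4,8]:
  j=4: holds (witness at 5)
  j=5: holds (witness at 5)
  j=6: holds (witness at 6)
  j=7: holds (witness at 8)
  j=8: holds (witness at 8)
All positions satisfy it → formula holds.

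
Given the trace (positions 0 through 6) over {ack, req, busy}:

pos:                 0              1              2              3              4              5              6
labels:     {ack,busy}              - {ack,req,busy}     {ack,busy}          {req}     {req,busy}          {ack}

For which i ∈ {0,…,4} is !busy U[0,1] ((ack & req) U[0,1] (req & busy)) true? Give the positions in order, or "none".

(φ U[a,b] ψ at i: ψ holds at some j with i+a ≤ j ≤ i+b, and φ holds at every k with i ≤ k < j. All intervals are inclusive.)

Evaluate at each i in [0,4]:
  i=0: ✗ (no rhs in [0,1])
  i=1: ✓ (rhs at j=2; lhs holds on [1,1])
  i=2: ✓ (rhs at j=2)
  i=3: ✗ (no rhs in [3,4])
  i=4: ✓ (rhs at j=5; lhs holds on [4,4])

1, 2, 4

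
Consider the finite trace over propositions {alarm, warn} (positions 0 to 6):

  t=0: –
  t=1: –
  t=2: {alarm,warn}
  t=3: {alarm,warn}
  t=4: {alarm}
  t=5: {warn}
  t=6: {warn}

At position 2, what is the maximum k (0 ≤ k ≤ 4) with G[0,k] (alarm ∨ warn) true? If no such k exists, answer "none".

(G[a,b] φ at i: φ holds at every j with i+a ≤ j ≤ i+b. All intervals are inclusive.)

(alarm ∨ warn) must hold from j=2 onward; find where it first fails.
  j=2: holds
  j=3: holds
  j=4: holds
  j=5: holds
  j=6: holds
Holds through j=6; largest k = 4.

4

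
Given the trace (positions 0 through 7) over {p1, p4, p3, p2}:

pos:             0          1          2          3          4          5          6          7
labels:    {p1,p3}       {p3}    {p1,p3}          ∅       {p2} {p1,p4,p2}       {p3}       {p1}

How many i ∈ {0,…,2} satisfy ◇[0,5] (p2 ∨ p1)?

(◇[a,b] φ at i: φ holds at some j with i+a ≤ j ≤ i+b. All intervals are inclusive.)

3

Evaluate at each i in [0,2]:
  i=0: ✓ (witness j=0)
  i=1: ✓ (witness j=2)
  i=2: ✓ (witness j=2)
Positions where it holds: {0, 1, 2} → 3.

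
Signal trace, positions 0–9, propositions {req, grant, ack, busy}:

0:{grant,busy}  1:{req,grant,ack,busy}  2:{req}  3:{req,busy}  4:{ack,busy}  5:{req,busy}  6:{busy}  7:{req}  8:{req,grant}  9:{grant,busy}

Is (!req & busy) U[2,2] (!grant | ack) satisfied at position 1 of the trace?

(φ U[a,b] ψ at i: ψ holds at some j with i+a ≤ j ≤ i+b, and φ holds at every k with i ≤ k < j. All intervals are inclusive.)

Need some j in [3,3] with (!grant | ack), and (!req & busy) at every k in [1,j-1].
  j=3: (!grant | ack) holds, but (!req & busy) fails at k=1 → not this j.
No j in the window works → until fails.

No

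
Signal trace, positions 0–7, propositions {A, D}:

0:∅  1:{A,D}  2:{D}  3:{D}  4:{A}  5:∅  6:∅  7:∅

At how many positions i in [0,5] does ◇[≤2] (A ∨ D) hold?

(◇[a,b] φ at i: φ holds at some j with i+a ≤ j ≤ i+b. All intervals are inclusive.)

Evaluate at each i in [0,5]:
  i=0: ✓ (witness j=1)
  i=1: ✓ (witness j=1)
  i=2: ✓ (witness j=2)
  i=3: ✓ (witness j=3)
  i=4: ✓ (witness j=4)
  i=5: ✗ (none in [5,7])
Positions where it holds: {0, 1, 2, 3, 4} → 5.

5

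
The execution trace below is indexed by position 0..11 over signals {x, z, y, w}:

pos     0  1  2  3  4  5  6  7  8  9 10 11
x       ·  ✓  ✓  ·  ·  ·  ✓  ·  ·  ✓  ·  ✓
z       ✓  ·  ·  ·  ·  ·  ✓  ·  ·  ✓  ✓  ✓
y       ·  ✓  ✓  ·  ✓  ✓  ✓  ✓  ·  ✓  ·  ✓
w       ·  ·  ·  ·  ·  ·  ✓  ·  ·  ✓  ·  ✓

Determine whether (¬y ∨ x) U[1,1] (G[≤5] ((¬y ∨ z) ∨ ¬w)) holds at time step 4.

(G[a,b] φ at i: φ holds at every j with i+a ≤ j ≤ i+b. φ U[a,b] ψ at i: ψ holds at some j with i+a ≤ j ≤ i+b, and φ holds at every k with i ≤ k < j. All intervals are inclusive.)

No

Need some j in [5,5] with G[≤5] ((¬y ∨ z) ∨ ¬w), and (¬y ∨ x) at every k in [4,j-1].
  j=5: G[≤5] ((¬y ∨ z) ∨ ¬w) holds, but (¬y ∨ x) fails at k=4 → not this j.
No j in the window works → until fails.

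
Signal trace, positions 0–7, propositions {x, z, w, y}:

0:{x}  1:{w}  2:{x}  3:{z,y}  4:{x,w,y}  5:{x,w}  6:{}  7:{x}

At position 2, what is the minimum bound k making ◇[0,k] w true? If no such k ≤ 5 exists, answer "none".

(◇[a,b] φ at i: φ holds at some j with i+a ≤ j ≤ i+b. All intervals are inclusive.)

2

Scan j = 2,3,… for w:
  j=2: fails
  j=3: fails
  j=4: holds
First hit at j=4, so smallest k = 4-2 = 2.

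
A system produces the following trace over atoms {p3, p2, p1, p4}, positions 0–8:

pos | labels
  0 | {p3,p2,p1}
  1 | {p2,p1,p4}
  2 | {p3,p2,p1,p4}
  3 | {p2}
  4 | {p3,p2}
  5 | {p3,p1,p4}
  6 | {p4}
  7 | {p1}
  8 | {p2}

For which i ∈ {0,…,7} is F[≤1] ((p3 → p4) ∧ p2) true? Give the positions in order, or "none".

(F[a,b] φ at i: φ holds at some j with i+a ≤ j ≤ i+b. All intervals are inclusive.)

Evaluate at each i in [0,7]:
  i=0: ✓ (witness j=1)
  i=1: ✓ (witness j=1)
  i=2: ✓ (witness j=2)
  i=3: ✓ (witness j=3)
  i=4: ✗ (none in [4,5])
  i=5: ✗ (none in [5,6])
  i=6: ✗ (none in [6,7])
  i=7: ✓ (witness j=8)

0, 1, 2, 3, 7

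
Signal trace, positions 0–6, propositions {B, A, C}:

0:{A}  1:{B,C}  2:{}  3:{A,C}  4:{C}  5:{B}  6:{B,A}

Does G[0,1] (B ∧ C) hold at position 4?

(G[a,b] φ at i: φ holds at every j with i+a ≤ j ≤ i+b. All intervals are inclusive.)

False

Check (B ∧ C) at every j in [4,5]:
  j=4: false
  j=5: false
Fails at j=4 → formula fails.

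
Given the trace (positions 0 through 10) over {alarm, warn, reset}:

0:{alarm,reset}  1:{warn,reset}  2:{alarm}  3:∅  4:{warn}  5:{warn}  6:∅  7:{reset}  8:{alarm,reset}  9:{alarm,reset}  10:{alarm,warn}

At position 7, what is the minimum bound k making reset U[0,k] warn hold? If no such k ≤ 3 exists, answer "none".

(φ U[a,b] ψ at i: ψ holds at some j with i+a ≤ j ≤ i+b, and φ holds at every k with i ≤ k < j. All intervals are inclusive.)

Need earliest j ≥ 7 with warn, and reset at every k in [7,j-1].
  j=7: rhs fails.
  j=8: rhs fails.
  j=9: rhs fails.
  j=10: rhs holds; lhs holds on [7,9]. k = 3.

3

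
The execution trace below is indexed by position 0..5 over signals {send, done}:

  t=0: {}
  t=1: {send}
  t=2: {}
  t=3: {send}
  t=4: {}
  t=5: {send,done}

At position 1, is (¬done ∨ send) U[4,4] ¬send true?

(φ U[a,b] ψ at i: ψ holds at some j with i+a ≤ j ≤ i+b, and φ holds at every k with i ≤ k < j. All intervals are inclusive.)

No

Need some j in [5,5] with ¬send, and (¬done ∨ send) at every k in [1,j-1].
  j=5: ¬send false.
No j in the window works → until fails.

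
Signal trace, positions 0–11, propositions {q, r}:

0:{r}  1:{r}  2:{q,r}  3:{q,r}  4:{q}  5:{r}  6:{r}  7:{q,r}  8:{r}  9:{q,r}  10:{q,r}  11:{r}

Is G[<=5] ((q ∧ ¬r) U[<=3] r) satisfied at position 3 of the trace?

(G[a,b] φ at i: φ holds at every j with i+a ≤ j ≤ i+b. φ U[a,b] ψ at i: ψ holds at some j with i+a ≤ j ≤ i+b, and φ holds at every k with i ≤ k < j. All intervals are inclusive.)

True

Check ((q ∧ ¬r) U[<=3] r) at every j in [3,8]:
  j=3: holds
  j=4: holds
  j=5: holds
  j=6: holds
  j=7: holds
  j=8: holds
All positions satisfy it → formula holds.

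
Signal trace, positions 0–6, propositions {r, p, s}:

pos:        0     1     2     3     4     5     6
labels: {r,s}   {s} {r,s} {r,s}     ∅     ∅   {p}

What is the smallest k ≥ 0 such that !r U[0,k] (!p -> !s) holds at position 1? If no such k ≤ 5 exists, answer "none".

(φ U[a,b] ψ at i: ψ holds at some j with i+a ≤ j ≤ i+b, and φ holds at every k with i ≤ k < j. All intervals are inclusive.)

none

Need earliest j ≥ 1 with (!p -> !s), and !r at every k in [1,j-1].
  j=1: rhs fails.
  j=2: rhs fails.
  j=3: rhs fails.
  j=4: rhs holds but lhs fails at k=2.
  j=5: rhs holds but lhs fails at k=2.
  j=6: rhs holds but lhs fails at k=2.
No witness within the range → none.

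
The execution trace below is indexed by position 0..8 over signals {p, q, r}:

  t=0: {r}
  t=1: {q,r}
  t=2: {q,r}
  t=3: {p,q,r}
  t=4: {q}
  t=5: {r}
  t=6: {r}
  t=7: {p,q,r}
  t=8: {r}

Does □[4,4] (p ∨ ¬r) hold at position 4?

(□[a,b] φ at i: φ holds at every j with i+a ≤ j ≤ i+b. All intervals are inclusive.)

Check (p ∨ ¬r) at every j in [8,8]:
  j=8: false
Fails at j=8 → formula fails.

Does not hold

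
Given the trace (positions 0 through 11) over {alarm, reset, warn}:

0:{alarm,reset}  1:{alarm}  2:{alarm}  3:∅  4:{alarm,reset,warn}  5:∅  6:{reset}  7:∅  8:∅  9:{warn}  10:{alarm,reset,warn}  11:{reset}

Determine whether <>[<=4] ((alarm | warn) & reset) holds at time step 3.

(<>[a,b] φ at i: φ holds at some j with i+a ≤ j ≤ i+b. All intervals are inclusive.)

Check ((alarm | warn) & reset) at each j in [3,7]:
  j=3: false
  j=4: true
  j=5: false
  j=6: false
  j=7: false
Found at j=4 → formula holds.

Yes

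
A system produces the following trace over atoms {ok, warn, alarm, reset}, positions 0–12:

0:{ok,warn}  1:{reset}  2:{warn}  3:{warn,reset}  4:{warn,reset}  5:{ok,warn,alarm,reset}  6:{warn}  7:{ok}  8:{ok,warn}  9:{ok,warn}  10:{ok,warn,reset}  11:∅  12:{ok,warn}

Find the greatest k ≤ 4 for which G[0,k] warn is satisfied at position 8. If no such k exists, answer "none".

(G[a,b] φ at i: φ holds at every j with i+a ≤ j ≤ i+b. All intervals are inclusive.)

2

warn must hold from j=8 onward; find where it first fails.
  j=8: holds
  j=9: holds
  j=10: holds
  j=11: fails
Holds on [8,10], so largest k = 2.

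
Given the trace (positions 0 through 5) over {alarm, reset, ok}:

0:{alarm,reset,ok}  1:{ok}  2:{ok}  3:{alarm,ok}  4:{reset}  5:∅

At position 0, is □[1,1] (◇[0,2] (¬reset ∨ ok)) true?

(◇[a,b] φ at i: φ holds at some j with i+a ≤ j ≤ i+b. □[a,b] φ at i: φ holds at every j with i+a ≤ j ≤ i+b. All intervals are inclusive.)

Check ◇[0,2] (¬reset ∨ ok) at every j in [1,1]:
  j=1: holds (witness at 1)
All positions satisfy it → formula holds.

Yes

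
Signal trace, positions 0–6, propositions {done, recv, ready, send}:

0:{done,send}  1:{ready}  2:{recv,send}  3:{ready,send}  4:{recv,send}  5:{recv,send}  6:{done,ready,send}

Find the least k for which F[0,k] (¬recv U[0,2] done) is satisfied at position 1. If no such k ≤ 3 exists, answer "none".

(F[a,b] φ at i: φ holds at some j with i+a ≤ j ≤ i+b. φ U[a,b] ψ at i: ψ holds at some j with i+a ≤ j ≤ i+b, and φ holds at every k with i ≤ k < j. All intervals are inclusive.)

Scan j = 1,2,… for (¬recv U[0,2] done):
  j=1: fails
  j=2: fails
  j=3: fails
  j=4: fails
No j in [1,4] satisfies it → none.

none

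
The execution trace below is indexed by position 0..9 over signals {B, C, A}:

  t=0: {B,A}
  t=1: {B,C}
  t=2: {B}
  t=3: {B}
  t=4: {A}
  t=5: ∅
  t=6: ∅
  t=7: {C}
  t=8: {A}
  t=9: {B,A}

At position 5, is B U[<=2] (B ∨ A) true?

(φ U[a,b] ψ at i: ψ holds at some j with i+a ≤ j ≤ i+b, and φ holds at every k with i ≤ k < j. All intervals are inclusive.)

No

Need some j in [5,7] with (B ∨ A), and B at every k in [5,j-1].
  j=5: (B ∨ A) false.
  j=6: (B ∨ A) false.
  j=7: (B ∨ A) false.
No j in the window works → until fails.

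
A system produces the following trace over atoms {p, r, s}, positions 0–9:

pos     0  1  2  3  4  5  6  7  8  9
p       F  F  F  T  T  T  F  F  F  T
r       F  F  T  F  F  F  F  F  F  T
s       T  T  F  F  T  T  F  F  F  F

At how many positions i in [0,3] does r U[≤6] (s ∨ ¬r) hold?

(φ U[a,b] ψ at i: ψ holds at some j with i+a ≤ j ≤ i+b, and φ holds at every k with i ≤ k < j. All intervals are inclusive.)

Evaluate at each i in [0,3]:
  i=0: ✓ (rhs at j=0)
  i=1: ✓ (rhs at j=1)
  i=2: ✓ (rhs at j=3; lhs holds on [2,2])
  i=3: ✓ (rhs at j=3)
Positions where it holds: {0, 1, 2, 3} → 4.

4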